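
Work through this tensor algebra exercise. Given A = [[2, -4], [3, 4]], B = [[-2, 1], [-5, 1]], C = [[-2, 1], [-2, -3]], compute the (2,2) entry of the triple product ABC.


(ABC)_{22} = sum_m (AB)_{2m} C_{m2}. First compute row 2 of AB.
(AB)_{21} = 3*-2 + 4*-5 = -26
(AB)_{22} = 3*1 + 4*1 = 7
Now contract with column 2 of C:
(AB)_{21} * C_{12} = -26 * 1 = -26
(AB)_{22} * C_{22} = 7 * -3 = -21
(ABC)_{22} = -26 + -21 = -47

-47


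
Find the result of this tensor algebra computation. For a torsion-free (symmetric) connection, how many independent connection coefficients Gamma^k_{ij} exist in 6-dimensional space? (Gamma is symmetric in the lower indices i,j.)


Christoffel symbols Gamma^k_{ij} are symmetric in i,j, so there are d * d(d+1)/2 independent symbols.
d = 6
d(d+1)/2 = 6 * 7 / 2 = 21
Total = 6 * 21 = 126

126


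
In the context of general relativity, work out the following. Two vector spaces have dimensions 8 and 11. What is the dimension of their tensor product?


The dimension of a tensor product is the product of dimensions.
dim(V) = 8, dim(W) = 11
dim(V (x) W) = 8 * 11 = 88

88


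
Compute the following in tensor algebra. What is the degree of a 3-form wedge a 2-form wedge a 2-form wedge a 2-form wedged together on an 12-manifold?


The degree of a wedge product is the sum of the degrees of the individual forms.
Degrees: 3, 2, 2, 2
Total degree = 3 + 2 + 2 + 2 = 9

9


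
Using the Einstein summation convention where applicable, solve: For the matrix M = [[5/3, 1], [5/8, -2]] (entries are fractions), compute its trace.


The trace is the sum of diagonal entries.
Diagonal: M[1,1] = 5/3, M[2,2] = -2
Tr(M) = 5/3 + -2
Computing step by step:
After adding M[1,1]: 5/3
After adding M[2,2]: -1/3
Tr(M) = -1/3

-1/3


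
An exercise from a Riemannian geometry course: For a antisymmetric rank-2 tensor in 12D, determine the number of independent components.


A antisymmetric rank-2 tensor in d dimensions has d(d-1)/2 independent components.
d = 12
d(d-1)/2 = 12 * 11 / 2 = 132 / 2 = 66

66


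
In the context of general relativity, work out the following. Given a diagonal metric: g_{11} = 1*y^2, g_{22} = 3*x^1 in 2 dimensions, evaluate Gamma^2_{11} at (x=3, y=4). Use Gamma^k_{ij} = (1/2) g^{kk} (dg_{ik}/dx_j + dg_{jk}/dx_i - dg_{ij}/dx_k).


For a diagonal metric, Gamma^k_{ij} = (1/2) g^{kk} (dg_{ik}/dx_j + dg_{jk}/dx_i - dg_{ij}/dx_k).
The metric is diagonal, so g_{ab} = 0 for a != b.
At the given point: g_{11} = 16, g_{22} = 9
g^{22} = 1/9
dg_{12}/dx_1 = 0 (off-diagonal)
dg_{12}/dx_1 = 0 (off-diagonal)
dg_{11}/dx_2 = dg_{11}/dx_2 = 8
Numerator = 0 + 0 - 8 = -8
Gamma^2_{11} = -8 / (2 * 9) = -4/9

-4/9


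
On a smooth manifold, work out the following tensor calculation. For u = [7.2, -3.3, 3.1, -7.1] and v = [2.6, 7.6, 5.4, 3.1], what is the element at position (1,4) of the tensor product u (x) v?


The outer product entry T_{ij} = u_i * v_j.
We need i=1, j=4.
u_1 = 7.2, v_4 = 3.1
T_{1,4} = 7.2 * 3.1 = 22.32

22.32


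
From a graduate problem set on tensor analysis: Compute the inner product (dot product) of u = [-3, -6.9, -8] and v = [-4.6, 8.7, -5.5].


The inner product u . v = sum of u_i * v_i.
Term-by-term: -3 * -4.6, -6.9 * 8.7, -8 * -5.5
Products: 13.8, -60.03, 44
Sum = 13.8 + -60.03 + 44 = -2.23

-2.23


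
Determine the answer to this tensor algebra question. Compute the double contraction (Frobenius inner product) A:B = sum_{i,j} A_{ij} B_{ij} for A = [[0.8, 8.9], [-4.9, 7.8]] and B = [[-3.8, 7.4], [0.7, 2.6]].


A:B = sum over all i,j of A_{ij} * B_{ij}.
Row 1: 0.8*-3.8=-3.04, 8.9*7.4=65.86 => row sum = 62.82
Row 2: -4.9*0.7=-3.43, 7.8*2.6=20.28 => row sum = 16.85
Total = 62.82 + 16.85 = 79.67

79.67


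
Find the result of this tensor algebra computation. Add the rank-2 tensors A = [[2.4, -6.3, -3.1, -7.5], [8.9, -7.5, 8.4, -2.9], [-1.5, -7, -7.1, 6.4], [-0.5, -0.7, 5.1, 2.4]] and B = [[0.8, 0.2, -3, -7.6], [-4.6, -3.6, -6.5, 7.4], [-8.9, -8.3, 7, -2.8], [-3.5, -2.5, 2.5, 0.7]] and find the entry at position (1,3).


Tensor addition is component-wise: (A + B)_{ij} = A_{ij} + B_{ij}.
A_{13} = -3.1
B_{13} = -3
(A + B)_{13} = -3.1 + -3 = -6.1

-6.1


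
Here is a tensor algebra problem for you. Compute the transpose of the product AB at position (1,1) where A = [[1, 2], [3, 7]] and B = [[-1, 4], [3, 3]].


(AB)^T_{ij} = (AB)_{ji} = sum_k A_{jk} B_{ki}.
For i=1, j=1 we need (AB)_{11}:
A_{11} * B_{11} = 1 * -1 = -1
A_{12} * B_{21} = 2 * 3 = 6
Sum = -1 + 6 = 5

5


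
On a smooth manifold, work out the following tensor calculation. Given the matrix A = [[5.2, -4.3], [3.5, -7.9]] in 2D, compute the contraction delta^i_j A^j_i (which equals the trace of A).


The contraction (trace) of a rank-2 tensor is the sum of its diagonal elements.
Diagonal entries: A[1,1] = 5.2, A[2,2] = -7.9
Tr(A) = 5.2 + -7.9 = -2.7

-2.7


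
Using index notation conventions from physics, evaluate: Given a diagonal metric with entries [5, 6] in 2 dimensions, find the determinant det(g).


For a diagonal metric, the determinant is the product of diagonal entries.
Diagonal entries: 5, 6
det(g) = 5 * 6 = 30

30


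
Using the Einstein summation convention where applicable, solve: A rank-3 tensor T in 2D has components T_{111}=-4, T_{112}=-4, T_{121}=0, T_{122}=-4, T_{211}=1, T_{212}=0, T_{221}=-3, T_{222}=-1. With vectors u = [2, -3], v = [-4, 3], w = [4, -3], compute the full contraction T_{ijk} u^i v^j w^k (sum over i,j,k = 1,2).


S = sum over i,j,k of T_{ijk} u_i v_j w_k. Expanding all 8 terms:
T_{111}*u_1*v_1*w_1 = -4*2*-4*4 = 128  (running total: 128)
T_{112}*u_1*v_1*w_2 = -4*2*-4*-3 = -96  (running total: 32)
T_{121}*u_1*v_2*w_1 = 0*2*3*4 = 0  (running total: 32)
T_{122}*u_1*v_2*w_2 = -4*2*3*-3 = 72  (running total: 104)
T_{211}*u_2*v_1*w_1 = 1*-3*-4*4 = 48  (running total: 152)
T_{212}*u_2*v_1*w_2 = 0*-3*-4*-3 = 0  (running total: 152)
T_{221}*u_2*v_2*w_1 = -3*-3*3*4 = 108  (running total: 260)
T_{222}*u_2*v_2*w_2 = -1*-3*3*-3 = -27  (running total: 233)
S = 233

233


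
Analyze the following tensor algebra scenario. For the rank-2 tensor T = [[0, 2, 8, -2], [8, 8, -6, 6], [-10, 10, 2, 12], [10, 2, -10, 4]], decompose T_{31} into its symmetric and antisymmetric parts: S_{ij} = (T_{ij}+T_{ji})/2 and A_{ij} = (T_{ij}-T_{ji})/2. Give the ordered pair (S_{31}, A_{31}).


T_{31} = -10
T_{13} = 8
S_{31} = (-10 + 8)/2 = -2/2 = -1
A_{31} = (-10 - 8)/2 = -18/2 = -9
Check: S + A = -1 + -9 = -10 = T_{31}.

(-1, -9)


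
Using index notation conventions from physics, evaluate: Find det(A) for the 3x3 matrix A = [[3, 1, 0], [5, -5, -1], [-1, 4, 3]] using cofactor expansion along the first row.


Expanding along the first row, det(A) = a11*M_11 - a12*M_12 + a13*M_13, where M_1j is the (1,j) minor.
Minor M_11 = -5*3 - -1*4 = -11
Minor M_12 = 5*3 - -1*-1 = 14
Minor M_13 = 5*4 - -5*-1 = 15
det = 3*(-11) - 1*(14) + 0*(15)
    = -33 - 14 + 0
    = -47

-47


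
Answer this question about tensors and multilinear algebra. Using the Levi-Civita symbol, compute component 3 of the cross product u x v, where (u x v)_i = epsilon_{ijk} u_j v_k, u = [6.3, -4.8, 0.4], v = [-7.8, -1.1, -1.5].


(u x v)_3 = sum_{j,k} epsilon_{3jk} u_j v_k. Only permutations of (1,2,3) contribute; the two non-zero terms are:
eps_{312} u_1 v_2 = 1 * 6.3 * -1.1 = -6.93
eps_{321} u_2 v_1 = -1 * -4.8 * -7.8 = -37.44
(u x v)_3 = -44.37

-44.37


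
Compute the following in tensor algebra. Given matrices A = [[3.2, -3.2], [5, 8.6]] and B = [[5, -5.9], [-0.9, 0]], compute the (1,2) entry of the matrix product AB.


(AB)_{ij} = sum_k A_{ik} B_{kj}.
For i=1, j=2:
A_{11} * B_{12} = 3.2 * -5.9 = -18.88
A_{12} * B_{22} = -3.2 * 0 = 0
Sum = -18.88 + 0 = -18.88

-18.88


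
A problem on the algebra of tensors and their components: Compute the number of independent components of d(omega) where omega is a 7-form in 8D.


The exterior derivative of a p-form is a (p+1)-form.
Its number of independent components is C(n, p+1).
n = 8, p+1 = 8
C(8, 8) = 1

1


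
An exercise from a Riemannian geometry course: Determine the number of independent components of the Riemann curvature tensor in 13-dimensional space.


The Riemann tensor in d dimensions has d^2(d^2 - 1)/12 independent components.
d = 13, so d^2 = 169
d^2 - 1 = 168
d^2(d^2 - 1) = 169 * 168 = 28392
Divide by 12: 28392 / 12 = 2366

2366


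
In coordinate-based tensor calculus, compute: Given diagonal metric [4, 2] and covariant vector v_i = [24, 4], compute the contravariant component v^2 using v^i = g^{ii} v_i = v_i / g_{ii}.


To raise an index with a diagonal metric: v^i = v_i / g_{ii}.
For index 2: v_2 = 4, g_{22} = 2
v^2 = 4 / 2 = 2

2


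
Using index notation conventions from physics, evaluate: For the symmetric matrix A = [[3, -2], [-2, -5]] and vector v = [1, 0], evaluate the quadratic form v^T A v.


First compute Av:
(Av)_1 = 3*1 + -2*0 = 3
(Av)_2 = -2*1 + -5*0 = -2
Av = [3, -2]
Then v^T (Av) = 1*3 + 0*-2
= 3 + 0 = 3

3


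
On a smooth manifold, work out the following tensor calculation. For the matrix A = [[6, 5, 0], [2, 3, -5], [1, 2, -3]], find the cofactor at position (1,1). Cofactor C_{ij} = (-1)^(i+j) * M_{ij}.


To find cofactor C_{11}, delete row 1 and column 1.
The resulting 2x2 submatrix is: [[3, -5], [2, -3]]
Minor M_{11} = 3*-3 - -5*2
  = -9 - -10 = 1
Sign = (-1)^(1+1) = (-1)^2 = 1
Cofactor C_{11} = 1 * 1 = 1

1


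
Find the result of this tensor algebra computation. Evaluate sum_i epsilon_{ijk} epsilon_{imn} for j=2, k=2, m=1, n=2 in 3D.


Using the identity: epsilon_{ijk} epsilon_{imn} = delta_{jm} delta_{kn} - delta_{jn} delta_{km}.
delta_{21} = 0
delta_{22} = 1
delta_{22} = 1
delta_{21} = 0
Result = 0 * 1 - 1 * 0 = 0 - 0 = 0

0


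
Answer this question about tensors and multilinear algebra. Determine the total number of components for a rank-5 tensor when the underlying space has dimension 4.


The number of components of a rank-r tensor in d dimensions is d^r.
Here d = 4 and r = 5.
4^5 = 1024

1024


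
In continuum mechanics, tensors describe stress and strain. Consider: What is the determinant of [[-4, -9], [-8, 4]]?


For a 2x2 matrix [[a, b], [c, d]], det = a*d - b*c.
a = -4, b = -9, c = -8, d = 4
a*d = -4 * 4 = -16
b*c = -9 * -8 = 72
det = -16 - 72 = -88

-88


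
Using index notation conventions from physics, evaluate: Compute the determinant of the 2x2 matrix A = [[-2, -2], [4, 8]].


For a 2x2 matrix [[a, b], [c, d]], det = a*d - b*c.
a = -2, b = -2, c = 4, d = 8
a*d = -2 * 8 = -16
b*c = -2 * 4 = -8
det = -16 - -8 = -8

-8


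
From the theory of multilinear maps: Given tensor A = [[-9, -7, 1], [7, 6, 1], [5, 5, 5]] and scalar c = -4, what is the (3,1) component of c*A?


Scalar multiplication: (cA)_{ij} = c * A_{ij}.
c = -4
A_{31} = 5
(cA)_{31} = -4 * 5 = -20

-20


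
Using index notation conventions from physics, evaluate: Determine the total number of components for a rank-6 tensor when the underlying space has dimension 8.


The number of components of a rank-r tensor in d dimensions is d^r.
Here d = 8 and r = 6.
8^6 = 262144

262144


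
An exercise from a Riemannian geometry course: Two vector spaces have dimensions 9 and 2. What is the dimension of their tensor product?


The dimension of a tensor product is the product of dimensions.
dim(V) = 9, dim(W) = 2
dim(V (x) W) = 9 * 2 = 18

18


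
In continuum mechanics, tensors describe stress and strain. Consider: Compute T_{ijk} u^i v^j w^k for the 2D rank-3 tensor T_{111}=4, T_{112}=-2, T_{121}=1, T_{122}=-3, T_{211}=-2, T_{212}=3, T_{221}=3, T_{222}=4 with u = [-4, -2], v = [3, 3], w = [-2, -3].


S = sum over i,j,k of T_{ijk} u_i v_j w_k. Expanding all 8 terms:
T_{111}*u_1*v_1*w_1 = 4*-4*3*-2 = 96  (running total: 96)
T_{112}*u_1*v_1*w_2 = -2*-4*3*-3 = -72  (running total: 24)
T_{121}*u_1*v_2*w_1 = 1*-4*3*-2 = 24  (running total: 48)
T_{122}*u_1*v_2*w_2 = -3*-4*3*-3 = -108  (running total: -60)
T_{211}*u_2*v_1*w_1 = -2*-2*3*-2 = -24  (running total: -84)
T_{212}*u_2*v_1*w_2 = 3*-2*3*-3 = 54  (running total: -30)
T_{221}*u_2*v_2*w_1 = 3*-2*3*-2 = 36  (running total: 6)
T_{222}*u_2*v_2*w_2 = 4*-2*3*-3 = 72  (running total: 78)
S = 78

78


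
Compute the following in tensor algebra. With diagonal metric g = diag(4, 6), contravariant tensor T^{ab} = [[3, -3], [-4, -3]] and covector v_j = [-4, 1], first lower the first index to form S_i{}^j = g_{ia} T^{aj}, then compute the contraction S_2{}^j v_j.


Step 1: lower the first index. For a diagonal metric, g_{ia} T^{aj} = g_{ii} T^{ij} (no sum on i).
g_{22} = 6
S_2{}^1 = 6 * T^{21} = 6 * -4 = -24
S_2{}^2 = 6 * T^{22} = 6 * -3 = -18
Step 2: contract S_2{}^j with v_j.
S_2{}^1 * v_1 = -24 * -4 = 96
S_2{}^2 * v_2 = -18 * 1 = -18
Result = 96 + -18 = 78

78


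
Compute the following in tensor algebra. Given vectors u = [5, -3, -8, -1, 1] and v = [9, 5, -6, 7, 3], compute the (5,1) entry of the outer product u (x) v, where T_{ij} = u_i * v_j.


The outer product entry T_{ij} = u_i * v_j.
We need i=5, j=1.
u_5 = 1, v_1 = 9
T_{5,1} = 1 * 9 = 9

9


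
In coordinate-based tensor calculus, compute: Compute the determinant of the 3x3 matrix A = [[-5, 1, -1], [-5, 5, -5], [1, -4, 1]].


Expanding along the first row, det(A) = a11*M_11 - a12*M_12 + a13*M_13, where M_1j is the (1,j) minor.
Minor M_11 = 5*1 - -5*-4 = -15
Minor M_12 = -5*1 - -5*1 = 0
Minor M_13 = -5*-4 - 5*1 = 15
det = -5*(-15) - 1*(0) + -1*(15)
    = 75 - 0 + -15
    = 60

60


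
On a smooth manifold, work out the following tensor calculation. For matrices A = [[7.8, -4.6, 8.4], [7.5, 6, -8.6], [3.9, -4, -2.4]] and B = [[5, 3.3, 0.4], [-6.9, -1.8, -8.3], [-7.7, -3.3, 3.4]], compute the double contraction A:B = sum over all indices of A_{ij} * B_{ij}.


A:B = sum over all i,j of A_{ij} * B_{ij}.
Row 1: 7.8*5=39, -4.6*3.3=-15.18, 8.4*0.4=3.36 => row sum = 27.18
Row 2: 7.5*-6.9=-51.75, 6*-1.8=-10.8, -8.6*-8.3=71.38 => row sum = 8.83
Row 3: 3.9*-7.7=-30.03, -4*-3.3=13.2, -2.4*3.4=-8.16 => row sum = -24.99
Total = 27.18 + 8.83 + -24.99 = 11.02

11.02


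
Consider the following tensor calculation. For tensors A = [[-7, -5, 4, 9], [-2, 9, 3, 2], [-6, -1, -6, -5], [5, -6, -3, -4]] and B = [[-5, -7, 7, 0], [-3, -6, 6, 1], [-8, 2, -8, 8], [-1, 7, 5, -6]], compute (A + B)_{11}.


Tensor addition is component-wise: (A + B)_{ij} = A_{ij} + B_{ij}.
A_{11} = -7
B_{11} = -5
(A + B)_{11} = -7 + -5 = -12

-12


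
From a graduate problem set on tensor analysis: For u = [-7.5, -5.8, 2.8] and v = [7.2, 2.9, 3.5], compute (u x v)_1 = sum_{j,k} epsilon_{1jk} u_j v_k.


(u x v)_1 = sum_{j,k} epsilon_{1jk} u_j v_k. Only permutations of (1,2,3) contribute; the two non-zero terms are:
eps_{123} u_2 v_3 = 1 * -5.8 * 3.5 = -20.3
eps_{132} u_3 v_2 = -1 * 2.8 * 2.9 = -8.12
(u x v)_1 = -28.42

-28.42


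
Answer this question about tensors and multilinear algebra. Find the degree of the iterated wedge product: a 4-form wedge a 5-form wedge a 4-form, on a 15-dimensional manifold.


The degree of a wedge product is the sum of the degrees of the individual forms.
Degrees: 4, 5, 4
Total degree = 4 + 5 + 4 = 13

13


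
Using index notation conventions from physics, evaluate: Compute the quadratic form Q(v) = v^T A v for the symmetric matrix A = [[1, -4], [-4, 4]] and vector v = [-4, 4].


First compute Av:
(Av)_1 = 1*-4 + -4*4 = -20
(Av)_2 = -4*-4 + 4*4 = 32
Av = [-20, 32]
Then v^T (Av) = -4*-20 + 4*32
= 80 + 128 = 208

208


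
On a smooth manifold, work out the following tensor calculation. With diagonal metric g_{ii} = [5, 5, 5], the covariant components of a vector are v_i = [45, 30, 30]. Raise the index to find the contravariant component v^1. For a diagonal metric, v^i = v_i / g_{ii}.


To raise an index with a diagonal metric: v^i = v_i / g_{ii}.
For index 1: v_1 = 45, g_{11} = 5
v^1 = 45 / 5 = 9

9


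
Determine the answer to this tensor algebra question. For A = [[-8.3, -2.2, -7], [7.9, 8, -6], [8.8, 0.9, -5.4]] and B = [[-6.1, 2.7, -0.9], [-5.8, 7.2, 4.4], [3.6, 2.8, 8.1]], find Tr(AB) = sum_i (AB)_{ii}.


Tr(AB) = sum_i (AB)_{ii} where (AB)_{ii} = sum_k A_{ik} B_{ki}.
(AB)_{11} = -8.3*-6.1 + -2.2*-5.8 + -7*3.6 = 38.19
(AB)_{22} = 7.9*2.7 + 8*7.2 + -6*2.8 = 62.13
(AB)_{33} = 8.8*-0.9 + 0.9*4.4 + -5.4*8.1 = -47.7
Tr(AB) = 38.19 + 62.13 + -47.7 = 52.62

52.62


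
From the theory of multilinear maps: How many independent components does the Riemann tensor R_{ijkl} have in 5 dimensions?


The Riemann tensor in d dimensions has d^2(d^2 - 1)/12 independent components.
d = 5, so d^2 = 25
d^2 - 1 = 24
d^2(d^2 - 1) = 25 * 24 = 600
Divide by 12: 600 / 12 = 50

50


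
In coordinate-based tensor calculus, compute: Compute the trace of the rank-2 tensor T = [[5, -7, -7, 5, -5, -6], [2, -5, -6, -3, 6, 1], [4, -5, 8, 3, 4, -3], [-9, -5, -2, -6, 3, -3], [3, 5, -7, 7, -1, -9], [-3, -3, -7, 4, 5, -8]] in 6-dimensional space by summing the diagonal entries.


The contraction (trace) of a rank-2 tensor is the sum of its diagonal elements.
Diagonal entries: A[1,1] = 5, A[2,2] = -5, A[3,3] = 8, A[4,4] = -6, A[5,5] = -1, A[6,6] = -8
Tr(A) = 5 + -5 + 8 + -6 + -1 + -8 = -7

-7


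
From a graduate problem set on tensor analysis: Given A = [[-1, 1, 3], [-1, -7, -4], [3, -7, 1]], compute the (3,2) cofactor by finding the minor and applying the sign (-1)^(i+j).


To find cofactor C_{32}, delete row 3 and column 2.
The resulting 2x2 submatrix is: [[-1, 3], [-1, -4]]
Minor M_{32} = -1*-4 - 3*-1
  = 4 - -3 = 7
Sign = (-1)^(3+2) = (-1)^5 = -1
Cofactor C_{32} = -1 * 7 = -7

-7


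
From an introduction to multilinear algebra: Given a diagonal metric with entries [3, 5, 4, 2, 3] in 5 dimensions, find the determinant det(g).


For a diagonal metric, the determinant is the product of diagonal entries.
Diagonal entries: 3, 5, 4, 2, 3
det(g) = 3 * 5 * 4 * 2 * 3 = 360

360


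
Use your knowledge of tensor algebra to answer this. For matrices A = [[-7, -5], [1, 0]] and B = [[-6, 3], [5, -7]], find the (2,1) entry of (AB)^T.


(AB)^T_{ij} = (AB)_{ji} = sum_k A_{jk} B_{ki}.
For i=2, j=1 we need (AB)_{12}:
A_{11} * B_{12} = -7 * 3 = -21
A_{12} * B_{22} = -5 * -7 = 35
Sum = -21 + 35 = 14

14


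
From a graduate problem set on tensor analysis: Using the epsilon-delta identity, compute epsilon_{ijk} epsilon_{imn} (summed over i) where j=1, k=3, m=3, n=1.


Using the identity: epsilon_{ijk} epsilon_{imn} = delta_{jm} delta_{kn} - delta_{jn} delta_{km}.
delta_{13} = 0
delta_{31} = 0
delta_{11} = 1
delta_{33} = 1
Result = 0 * 0 - 1 * 1 = 0 - 1 = -1

-1


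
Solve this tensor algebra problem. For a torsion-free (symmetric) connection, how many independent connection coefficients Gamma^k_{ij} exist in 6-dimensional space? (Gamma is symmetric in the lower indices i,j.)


Christoffel symbols Gamma^k_{ij} are symmetric in i,j, so there are d * d(d+1)/2 independent symbols.
d = 6
d(d+1)/2 = 6 * 7 / 2 = 21
Total = 6 * 21 = 126

126


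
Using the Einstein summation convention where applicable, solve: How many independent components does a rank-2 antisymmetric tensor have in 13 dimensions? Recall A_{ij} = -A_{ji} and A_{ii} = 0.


An antisymmetric rank-2 tensor satisfies A_{ij} = -A_{ji}, so diagonal entries are zero.
The independent components are the upper-triangular entries: C(n, 2) = n(n-1)/2.
n = 13
C(13, 2) = 13 * 12 / 2 = 156 / 2 = 78

78


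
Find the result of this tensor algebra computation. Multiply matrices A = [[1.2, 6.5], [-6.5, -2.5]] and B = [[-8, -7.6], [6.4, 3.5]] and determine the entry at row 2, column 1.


(AB)_{ij} = sum_k A_{ik} B_{kj}.
For i=2, j=1:
A_{21} * B_{11} = -6.5 * -8 = 52
A_{22} * B_{21} = -2.5 * 6.4 = -16
Sum = 52 + -16 = 36

36


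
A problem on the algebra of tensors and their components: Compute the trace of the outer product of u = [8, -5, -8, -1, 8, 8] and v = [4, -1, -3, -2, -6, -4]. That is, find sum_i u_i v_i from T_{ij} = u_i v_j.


The outer product gives T_{ij} = u_i v_j.
The trace (contraction) is Tr(T) = sum_i T_{ii} = sum_i u_i v_i.
Diagonal entries:
T_{11} = u_1 * v_1 = 8 * 4 = 32
T_{22} = u_2 * v_2 = -5 * -1 = 5
T_{33} = u_3 * v_3 = -8 * -3 = 24
T_{44} = u_4 * v_4 = -1 * -2 = 2
T_{55} = u_5 * v_5 = 8 * -6 = -48
T_{66} = u_6 * v_6 = 8 * -4 = -32
Tr(T) = 32 + 5 + 24 + 2 + -48 + -32 = -17

-17


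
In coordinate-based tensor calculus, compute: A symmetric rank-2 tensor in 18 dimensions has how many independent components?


A symmetric rank-2 tensor in d dimensions has d(d+1)/2 independent components.
d = 18
d(d+1)/2 = 18 * 19 / 2 = 342 / 2 = 171

171


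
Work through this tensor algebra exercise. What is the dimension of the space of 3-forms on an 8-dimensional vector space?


The dimension of the space of p-forms on an n-dimensional space is C(n, p).
n = 8, p = 3
C(8, 3) = 8! / (3! * 5!) = 56

56


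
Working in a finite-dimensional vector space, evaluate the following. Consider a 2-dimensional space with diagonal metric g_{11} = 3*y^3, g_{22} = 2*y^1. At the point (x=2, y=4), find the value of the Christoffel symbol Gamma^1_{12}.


For a diagonal metric, Gamma^k_{ij} = (1/2) g^{kk} (dg_{ik}/dx_j + dg_{jk}/dx_i - dg_{ij}/dx_k).
The metric is diagonal, so g_{ab} = 0 for a != b.
At the given point: g_{11} = 192, g_{22} = 8
g^{11} = 1/192
dg_{11}/dx_2 = dg_{11}/dx_2 = 144
dg_{21}/dx_1 = 0 (off-diagonal)
dg_{12}/dx_1 = 0 (off-diagonal)
Numerator = 144 + 0 - 0 = 144
Gamma^1_{12} = 144 / (2 * 192) = 3/8

3/8


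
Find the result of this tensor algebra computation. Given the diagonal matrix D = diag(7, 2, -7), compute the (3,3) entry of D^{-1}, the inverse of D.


For a diagonal matrix, the inverse has entries (D^{-1})_{ii} = 1/d_{ii}.
The diagonal entries are: d_{11} = 7, d_{22} = 2, d_{33} = -7
We need (D^{-1})_{33} = 1/d_{33} = 1/-7 = -1/7

-1/7


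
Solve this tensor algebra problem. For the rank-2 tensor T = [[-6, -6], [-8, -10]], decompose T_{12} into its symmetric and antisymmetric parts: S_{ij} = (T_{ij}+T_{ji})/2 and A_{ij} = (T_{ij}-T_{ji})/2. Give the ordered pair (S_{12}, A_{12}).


T_{12} = -6
T_{21} = -8
S_{12} = (-6 + -8)/2 = -14/2 = -7
A_{12} = (-6 - -8)/2 = 2/2 = 1
Check: S + A = -7 + 1 = -6 = T_{12}.

(-7, 1)


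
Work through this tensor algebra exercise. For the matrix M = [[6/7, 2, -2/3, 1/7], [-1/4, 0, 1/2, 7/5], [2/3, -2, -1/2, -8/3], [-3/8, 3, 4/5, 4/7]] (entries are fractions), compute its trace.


The trace is the sum of diagonal entries.
Diagonal: M[1,1] = 6/7, M[2,2] = 0, M[3,3] = -1/2, M[4,4] = 4/7
Tr(M) = 6/7 + 0 + -1/2 + 4/7
Computing step by step:
After adding M[1,1]: 6/7
After adding M[2,2]: 6/7
After adding M[3,3]: 5/14
After adding M[4,4]: 13/14
Tr(M) = 13/14

13/14


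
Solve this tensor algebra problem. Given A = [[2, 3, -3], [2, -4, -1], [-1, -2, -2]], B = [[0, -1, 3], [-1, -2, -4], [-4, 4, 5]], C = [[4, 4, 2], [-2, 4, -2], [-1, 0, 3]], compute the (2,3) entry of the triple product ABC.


(ABC)_{23} = sum_m (AB)_{2m} C_{m3}. First compute row 2 of AB.
(AB)_{21} = 2*0 + -4*-1 + -1*-4 = 8
(AB)_{22} = 2*-1 + -4*-2 + -1*4 = 2
(AB)_{23} = 2*3 + -4*-4 + -1*5 = 17
Now contract with column 3 of C:
(AB)_{21} * C_{13} = 8 * 2 = 16
(AB)_{22} * C_{23} = 2 * -2 = -4
(AB)_{23} * C_{33} = 17 * 3 = 51
(ABC)_{23} = 16 + -4 + 51 = 63

63


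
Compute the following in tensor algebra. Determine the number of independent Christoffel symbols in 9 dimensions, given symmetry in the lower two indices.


Christoffel symbols Gamma^k_{ij} are symmetric in i,j, so there are d * d(d+1)/2 independent symbols.
d = 9
d(d+1)/2 = 9 * 10 / 2 = 45
Total = 9 * 45 = 405

405


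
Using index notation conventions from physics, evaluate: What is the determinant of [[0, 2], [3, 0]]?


For a 2x2 matrix [[a, b], [c, d]], det = a*d - b*c.
a = 0, b = 2, c = 3, d = 0
a*d = 0 * 0 = 0
b*c = 2 * 3 = 6
det = 0 - 6 = -6

-6


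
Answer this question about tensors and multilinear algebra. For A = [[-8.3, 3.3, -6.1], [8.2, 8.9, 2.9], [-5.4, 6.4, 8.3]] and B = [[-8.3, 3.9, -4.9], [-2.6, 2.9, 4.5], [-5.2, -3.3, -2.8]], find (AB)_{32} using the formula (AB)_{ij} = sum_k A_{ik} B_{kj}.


(AB)_{ij} = sum_k A_{ik} B_{kj}.
For i=3, j=2:
A_{31} * B_{12} = -5.4 * 3.9 = -21.06
A_{32} * B_{22} = 6.4 * 2.9 = 18.56
A_{33} * B_{32} = 8.3 * -3.3 = -27.39
Sum = -21.06 + 18.56 + -27.39 = -29.89

-29.89


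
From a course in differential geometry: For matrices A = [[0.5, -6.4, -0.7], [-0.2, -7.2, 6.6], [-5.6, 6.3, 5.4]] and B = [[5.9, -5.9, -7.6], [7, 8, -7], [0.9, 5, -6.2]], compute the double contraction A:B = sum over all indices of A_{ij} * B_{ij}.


A:B = sum over all i,j of A_{ij} * B_{ij}.
Row 1: 0.5*5.9=2.95, -6.4*-5.9=37.76, -0.7*-7.6=5.32 => row sum = 46.03
Row 2: -0.2*7=-1.4, -7.2*8=-57.6, 6.6*-7=-46.2 => row sum = -105.2
Row 3: -5.6*0.9=-5.04, 6.3*5=31.5, 5.4*-6.2=-33.48 => row sum = -7.02
Total = 46.03 + -105.2 + -7.02 = -66.19

-66.19


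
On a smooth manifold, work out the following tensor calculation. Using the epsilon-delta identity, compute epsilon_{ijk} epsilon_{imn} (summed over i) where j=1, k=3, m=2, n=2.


Using the identity: epsilon_{ijk} epsilon_{imn} = delta_{jm} delta_{kn} - delta_{jn} delta_{km}.
delta_{12} = 0
delta_{32} = 0
delta_{12} = 0
delta_{32} = 0
Result = 0 * 0 - 0 * 0 = 0 - 0 = 0

0


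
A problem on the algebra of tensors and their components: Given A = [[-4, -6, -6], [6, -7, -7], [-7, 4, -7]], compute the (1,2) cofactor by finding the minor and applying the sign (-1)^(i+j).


To find cofactor C_{12}, delete row 1 and column 2.
The resulting 2x2 submatrix is: [[6, -7], [-7, -7]]
Minor M_{12} = 6*-7 - -7*-7
  = -42 - 49 = -91
Sign = (-1)^(1+2) = (-1)^3 = -1
Cofactor C_{12} = -1 * -91 = 91

91


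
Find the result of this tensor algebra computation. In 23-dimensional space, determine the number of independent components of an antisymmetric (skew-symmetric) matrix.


An antisymmetric rank-2 tensor satisfies A_{ij} = -A_{ji}, so diagonal entries are zero.
The independent components are the upper-triangular entries: C(n, 2) = n(n-1)/2.
n = 23
C(23, 2) = 23 * 22 / 2 = 506 / 2 = 253

253


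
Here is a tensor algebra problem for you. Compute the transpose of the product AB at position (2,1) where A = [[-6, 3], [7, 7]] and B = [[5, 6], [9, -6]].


(AB)^T_{ij} = (AB)_{ji} = sum_k A_{jk} B_{ki}.
For i=2, j=1 we need (AB)_{12}:
A_{11} * B_{12} = -6 * 6 = -36
A_{12} * B_{22} = 3 * -6 = -18
Sum = -36 + -18 = -54

-54


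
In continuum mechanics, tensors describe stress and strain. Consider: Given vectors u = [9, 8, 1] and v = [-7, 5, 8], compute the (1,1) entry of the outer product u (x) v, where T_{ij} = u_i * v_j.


The outer product entry T_{ij} = u_i * v_j.
We need i=1, j=1.
u_1 = 9, v_1 = -7
T_{1,1} = 9 * -7 = -63

-63


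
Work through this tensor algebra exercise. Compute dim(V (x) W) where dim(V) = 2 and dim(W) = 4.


The dimension of a tensor product is the product of dimensions.
dim(V) = 2, dim(W) = 4
dim(V (x) W) = 2 * 4 = 8

8


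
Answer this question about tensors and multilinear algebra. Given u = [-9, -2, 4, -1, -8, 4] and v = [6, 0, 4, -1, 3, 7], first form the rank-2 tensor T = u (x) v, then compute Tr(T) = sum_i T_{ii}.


The outer product gives T_{ij} = u_i v_j.
The trace (contraction) is Tr(T) = sum_i T_{ii} = sum_i u_i v_i.
Diagonal entries:
T_{11} = u_1 * v_1 = -9 * 6 = -54
T_{22} = u_2 * v_2 = -2 * 0 = 0
T_{33} = u_3 * v_3 = 4 * 4 = 16
T_{44} = u_4 * v_4 = -1 * -1 = 1
T_{55} = u_5 * v_5 = -8 * 3 = -24
T_{66} = u_6 * v_6 = 4 * 7 = 28
Tr(T) = -54 + 0 + 16 + 1 + -24 + 28 = -33

-33


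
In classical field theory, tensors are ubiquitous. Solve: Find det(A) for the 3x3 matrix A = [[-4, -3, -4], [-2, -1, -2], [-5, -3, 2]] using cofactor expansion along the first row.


Expanding along the first row, det(A) = a11*M_11 - a12*M_12 + a13*M_13, where M_1j is the (1,j) minor.
Minor M_11 = -1*2 - -2*-3 = -8
Minor M_12 = -2*2 - -2*-5 = -14
Minor M_13 = -2*-3 - -1*-5 = 1
det = -4*(-8) - -3*(-14) + -4*(1)
    = 32 - 42 + -4
    = -14

-14


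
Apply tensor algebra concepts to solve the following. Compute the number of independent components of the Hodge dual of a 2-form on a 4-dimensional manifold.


The Hodge dual of a p-form on an n-dimensional manifold is an (n-p)-form.
n = 4, p = 2, so dual degree = 4 - 2 = 2
The number of components is C(n, n-p) = C(4, 2) = 6

6


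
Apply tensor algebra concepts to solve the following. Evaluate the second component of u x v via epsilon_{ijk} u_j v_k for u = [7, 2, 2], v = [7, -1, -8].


(u x v)_2 = sum_{j,k} epsilon_{2jk} u_j v_k. Only permutations of (1,2,3) contribute; the two non-zero terms are:
eps_{213} u_1 v_3 = -1 * 7 * -8 = 56
eps_{231} u_3 v_1 = 1 * 2 * 7 = 14
(u x v)_2 = 70

70


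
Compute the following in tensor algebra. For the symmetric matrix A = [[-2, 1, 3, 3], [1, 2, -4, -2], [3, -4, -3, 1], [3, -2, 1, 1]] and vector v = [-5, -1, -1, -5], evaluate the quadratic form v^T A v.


First compute Av:
(Av)_1 = -2*-5 + 1*-1 + 3*-1 + 3*-5 = -9
(Av)_2 = 1*-5 + 2*-1 + -4*-1 + -2*-5 = 7
(Av)_3 = 3*-5 + -4*-1 + -3*-1 + 1*-5 = -13
(Av)_4 = 3*-5 + -2*-1 + 1*-1 + 1*-5 = -19
Av = [-9, 7, -13, -19]
Then v^T (Av) = -5*-9 + -1*7 + -1*-13 + -5*-19
= 45 + -7 + 13 + 95 = 146

146


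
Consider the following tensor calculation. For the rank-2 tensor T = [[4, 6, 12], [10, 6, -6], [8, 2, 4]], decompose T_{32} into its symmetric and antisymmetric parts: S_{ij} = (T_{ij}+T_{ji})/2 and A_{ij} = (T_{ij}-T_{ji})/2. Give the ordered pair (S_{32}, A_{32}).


T_{32} = 2
T_{23} = -6
S_{32} = (2 + -6)/2 = -4/2 = -2
A_{32} = (2 - -6)/2 = 8/2 = 4
Check: S + A = -2 + 4 = 2 = T_{32}.

(-2, 4)


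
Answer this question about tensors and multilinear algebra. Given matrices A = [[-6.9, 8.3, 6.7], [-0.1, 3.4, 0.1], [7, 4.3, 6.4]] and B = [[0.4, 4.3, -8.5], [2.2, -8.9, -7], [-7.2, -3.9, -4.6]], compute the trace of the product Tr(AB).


Tr(AB) = sum_i (AB)_{ii} where (AB)_{ii} = sum_k A_{ik} B_{ki}.
(AB)_{11} = -6.9*0.4 + 8.3*2.2 + 6.7*-7.2 = -32.74
(AB)_{22} = -0.1*4.3 + 3.4*-8.9 + 0.1*-3.9 = -31.08
(AB)_{33} = 7*-8.5 + 4.3*-7 + 6.4*-4.6 = -119.04
Tr(AB) = -32.74 + -31.08 + -119.04 = -182.86

-182.86


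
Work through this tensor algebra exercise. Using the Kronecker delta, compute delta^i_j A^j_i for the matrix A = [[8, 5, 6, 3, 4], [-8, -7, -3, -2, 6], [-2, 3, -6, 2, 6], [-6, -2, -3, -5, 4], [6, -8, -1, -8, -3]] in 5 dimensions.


The contraction (trace) of a rank-2 tensor is the sum of its diagonal elements.
Diagonal entries: A[1,1] = 8, A[2,2] = -7, A[3,3] = -6, A[4,4] = -5, A[5,5] = -3
Tr(A) = 8 + -7 + -6 + -5 + -3 = -13

-13


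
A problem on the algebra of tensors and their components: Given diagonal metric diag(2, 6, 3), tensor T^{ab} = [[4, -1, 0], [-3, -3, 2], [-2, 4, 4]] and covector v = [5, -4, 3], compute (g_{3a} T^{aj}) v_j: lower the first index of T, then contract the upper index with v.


Step 1: lower the first index. For a diagonal metric, g_{ia} T^{aj} = g_{ii} T^{ij} (no sum on i).
g_{33} = 3
S_3{}^1 = 3 * T^{31} = 3 * -2 = -6
S_3{}^2 = 3 * T^{32} = 3 * 4 = 12
S_3{}^3 = 3 * T^{33} = 3 * 4 = 12
Step 2: contract S_3{}^j with v_j.
S_3{}^1 * v_1 = -6 * 5 = -30
S_3{}^2 * v_2 = 12 * -4 = -48
S_3{}^3 * v_3 = 12 * 3 = 36
Result = -30 + -48 + 36 = -42

-42


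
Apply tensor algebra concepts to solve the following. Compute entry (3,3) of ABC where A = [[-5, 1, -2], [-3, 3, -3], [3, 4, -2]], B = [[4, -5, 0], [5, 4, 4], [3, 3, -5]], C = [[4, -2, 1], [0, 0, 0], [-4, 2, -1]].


(ABC)_{33} = sum_m (AB)_{3m} C_{m3}. First compute row 3 of AB.
(AB)_{31} = 3*4 + 4*5 + -2*3 = 26
(AB)_{32} = 3*-5 + 4*4 + -2*3 = -5
(AB)_{33} = 3*0 + 4*4 + -2*-5 = 26
Now contract with column 3 of C:
(AB)_{31} * C_{13} = 26 * 1 = 26
(AB)_{32} * C_{23} = -5 * 0 = 0
(AB)_{33} * C_{33} = 26 * -1 = -26
(ABC)_{33} = 26 + 0 + -26 = 0

0


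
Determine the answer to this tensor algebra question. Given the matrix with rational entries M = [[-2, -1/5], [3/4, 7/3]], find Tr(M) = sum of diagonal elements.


The trace is the sum of diagonal entries.
Diagonal: M[1,1] = -2, M[2,2] = 7/3
Tr(M) = -2 + 7/3
Computing step by step:
After adding M[1,1]: -2
After adding M[2,2]: 1/3
Tr(M) = 1/3

1/3


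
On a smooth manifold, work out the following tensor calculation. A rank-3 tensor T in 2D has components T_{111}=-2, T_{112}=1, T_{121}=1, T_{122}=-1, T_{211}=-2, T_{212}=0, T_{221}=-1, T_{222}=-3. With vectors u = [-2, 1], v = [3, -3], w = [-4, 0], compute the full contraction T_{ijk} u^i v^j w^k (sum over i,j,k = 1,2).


S = sum over i,j,k of T_{ijk} u_i v_j w_k. Expanding all 8 terms:
T_{111}*u_1*v_1*w_1 = -2*-2*3*-4 = -48  (running total: -48)
T_{112}*u_1*v_1*w_2 = 1*-2*3*0 = 0  (running total: -48)
T_{121}*u_1*v_2*w_1 = 1*-2*-3*-4 = -24  (running total: -72)
T_{122}*u_1*v_2*w_2 = -1*-2*-3*0 = 0  (running total: -72)
T_{211}*u_2*v_1*w_1 = -2*1*3*-4 = 24  (running total: -48)
T_{212}*u_2*v_1*w_2 = 0*1*3*0 = 0  (running total: -48)
T_{221}*u_2*v_2*w_1 = -1*1*-3*-4 = -12  (running total: -60)
T_{222}*u_2*v_2*w_2 = -3*1*-3*0 = 0  (running total: -60)
S = -60

-60


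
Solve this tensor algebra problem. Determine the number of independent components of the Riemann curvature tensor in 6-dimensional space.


The Riemann tensor in d dimensions has d^2(d^2 - 1)/12 independent components.
d = 6, so d^2 = 36
d^2 - 1 = 35
d^2(d^2 - 1) = 36 * 35 = 1260
Divide by 12: 1260 / 12 = 105

105


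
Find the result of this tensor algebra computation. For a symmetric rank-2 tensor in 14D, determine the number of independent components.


A symmetric rank-2 tensor in d dimensions has d(d+1)/2 independent components.
d = 14
d(d+1)/2 = 14 * 15 / 2 = 210 / 2 = 105

105


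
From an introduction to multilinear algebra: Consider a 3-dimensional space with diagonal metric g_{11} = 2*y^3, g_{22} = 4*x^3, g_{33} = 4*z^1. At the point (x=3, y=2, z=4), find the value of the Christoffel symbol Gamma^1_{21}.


For a diagonal metric, Gamma^k_{ij} = (1/2) g^{kk} (dg_{ik}/dx_j + dg_{jk}/dx_i - dg_{ij}/dx_k).
The metric is diagonal, so g_{ab} = 0 for a != b.
At the given point: g_{11} = 16, g_{22} = 108, g_{33} = 16
g^{11} = 1/16
dg_{21}/dx_1 = 0 (off-diagonal)
dg_{11}/dx_2 = dg_{11}/dx_2 = 24
dg_{21}/dx_1 = 0 (off-diagonal)
Numerator = 0 + 24 - 0 = 24
Gamma^1_{21} = 24 / (2 * 16) = 3/4

3/4


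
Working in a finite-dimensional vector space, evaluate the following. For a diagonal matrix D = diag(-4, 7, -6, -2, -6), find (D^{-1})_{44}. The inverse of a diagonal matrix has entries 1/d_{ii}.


For a diagonal matrix, the inverse has entries (D^{-1})_{ii} = 1/d_{ii}.
The diagonal entries are: d_{11} = -4, d_{22} = 7, d_{33} = -6, d_{44} = -2, d_{55} = -6
We need (D^{-1})_{44} = 1/d_{44} = 1/-2 = -1/2

-1/2


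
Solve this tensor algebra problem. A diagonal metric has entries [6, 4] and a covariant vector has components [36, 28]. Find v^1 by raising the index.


To raise an index with a diagonal metric: v^i = v_i / g_{ii}.
For index 1: v_1 = 36, g_{11} = 6
v^1 = 36 / 6 = 6

6


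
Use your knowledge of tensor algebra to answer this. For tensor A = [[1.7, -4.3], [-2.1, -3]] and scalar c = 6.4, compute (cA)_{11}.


Scalar multiplication: (cA)_{ij} = c * A_{ij}.
c = 6.4
A_{11} = 1.7
(cA)_{11} = 6.4 * 1.7 = 10.88

10.88


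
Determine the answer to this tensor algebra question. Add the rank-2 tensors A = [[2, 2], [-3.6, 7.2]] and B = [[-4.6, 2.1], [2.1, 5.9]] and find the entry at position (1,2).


Tensor addition is component-wise: (A + B)_{ij} = A_{ij} + B_{ij}.
A_{12} = 2
B_{12} = 2.1
(A + B)_{12} = 2 + 2.1 = 4.1

4.1


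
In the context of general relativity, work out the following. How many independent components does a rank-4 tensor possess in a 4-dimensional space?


The number of components of a rank-r tensor in d dimensions is d^r.
Here d = 4 and r = 4.
4^4 = 256

256


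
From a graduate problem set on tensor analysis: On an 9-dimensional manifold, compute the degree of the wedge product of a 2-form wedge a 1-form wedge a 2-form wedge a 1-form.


The degree of a wedge product is the sum of the degrees of the individual forms.
Degrees: 2, 1, 2, 1
Total degree = 2 + 1 + 2 + 1 = 6

6


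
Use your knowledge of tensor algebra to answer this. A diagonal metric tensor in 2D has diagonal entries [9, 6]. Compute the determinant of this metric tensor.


For a diagonal metric, the determinant is the product of diagonal entries.
Diagonal entries: 9, 6
det(g) = 9 * 6 = 54

54


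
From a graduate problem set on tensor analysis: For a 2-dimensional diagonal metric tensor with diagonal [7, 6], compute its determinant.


For a diagonal metric, the determinant is the product of diagonal entries.
Diagonal entries: 7, 6
det(g) = 7 * 6 = 42

42


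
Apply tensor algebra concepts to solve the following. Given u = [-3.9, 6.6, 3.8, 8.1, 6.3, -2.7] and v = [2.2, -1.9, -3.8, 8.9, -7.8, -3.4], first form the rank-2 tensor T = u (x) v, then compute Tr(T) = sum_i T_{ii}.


The outer product gives T_{ij} = u_i v_j.
The trace (contraction) is Tr(T) = sum_i T_{ii} = sum_i u_i v_i.
Diagonal entries:
T_{11} = u_1 * v_1 = -3.9 * 2.2 = -8.58
T_{22} = u_2 * v_2 = 6.6 * -1.9 = -12.54
T_{33} = u_3 * v_3 = 3.8 * -3.8 = -14.44
T_{44} = u_4 * v_4 = 8.1 * 8.9 = 72.09
T_{55} = u_5 * v_5 = 6.3 * -7.8 = -49.14
T_{66} = u_6 * v_6 = -2.7 * -3.4 = 9.18
Tr(T) = -8.58 + -12.54 + -14.44 + 72.09 + -49.14 + 9.18 = -3.43

-3.43


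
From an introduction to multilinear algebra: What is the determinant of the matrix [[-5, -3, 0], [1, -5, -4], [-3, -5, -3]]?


Expanding along the first row, det(A) = a11*M_11 - a12*M_12 + a13*M_13, where M_1j is the (1,j) minor.
Minor M_11 = -5*-3 - -4*-5 = -5
Minor M_12 = 1*-3 - -4*-3 = -15
Minor M_13 = 1*-5 - -5*-3 = -20
det = -5*(-5) - -3*(-15) + 0*(-20)
    = 25 - 45 + 0
    = -20

-20


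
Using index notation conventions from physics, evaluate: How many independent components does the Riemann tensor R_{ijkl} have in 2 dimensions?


The Riemann tensor in d dimensions has d^2(d^2 - 1)/12 independent components.
d = 2, so d^2 = 4
d^2 - 1 = 3
d^2(d^2 - 1) = 4 * 3 = 12
Divide by 12: 12 / 12 = 1

1


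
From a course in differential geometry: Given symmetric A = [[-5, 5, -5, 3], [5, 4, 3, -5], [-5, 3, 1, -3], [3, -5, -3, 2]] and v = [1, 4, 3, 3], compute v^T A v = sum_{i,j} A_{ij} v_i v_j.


First compute Av:
(Av)_1 = -5*1 + 5*4 + -5*3 + 3*3 = 9
(Av)_2 = 5*1 + 4*4 + 3*3 + -5*3 = 15
(Av)_3 = -5*1 + 3*4 + 1*3 + -3*3 = 1
(Av)_4 = 3*1 + -5*4 + -3*3 + 2*3 = -20
Av = [9, 15, 1, -20]
Then v^T (Av) = 1*9 + 4*15 + 3*1 + 3*-20
= 9 + 60 + 3 + -60 = 12

12


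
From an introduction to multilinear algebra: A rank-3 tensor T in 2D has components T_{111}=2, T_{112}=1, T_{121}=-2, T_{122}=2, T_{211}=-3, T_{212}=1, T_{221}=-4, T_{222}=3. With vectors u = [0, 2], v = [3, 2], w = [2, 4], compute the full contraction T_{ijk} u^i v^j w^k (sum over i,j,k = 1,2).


S = sum over i,j,k of T_{ijk} u_i v_j w_k. Expanding all 8 terms:
T_{111}*u_1*v_1*w_1 = 2*0*3*2 = 0  (running total: 0)
T_{112}*u_1*v_1*w_2 = 1*0*3*4 = 0  (running total: 0)
T_{121}*u_1*v_2*w_1 = -2*0*2*2 = 0  (running total: 0)
T_{122}*u_1*v_2*w_2 = 2*0*2*4 = 0  (running total: 0)
T_{211}*u_2*v_1*w_1 = -3*2*3*2 = -36  (running total: -36)
T_{212}*u_2*v_1*w_2 = 1*2*3*4 = 24  (running total: -12)
T_{221}*u_2*v_2*w_1 = -4*2*2*2 = -32  (running total: -44)
T_{222}*u_2*v_2*w_2 = 3*2*2*4 = 48  (running total: 4)
S = 4

4


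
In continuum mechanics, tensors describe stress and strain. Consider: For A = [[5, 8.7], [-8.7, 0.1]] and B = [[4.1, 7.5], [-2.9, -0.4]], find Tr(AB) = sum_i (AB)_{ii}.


Tr(AB) = sum_i (AB)_{ii} where (AB)_{ii} = sum_k A_{ik} B_{ki}.
(AB)_{11} = 5*4.1 + 8.7*-2.9 = -4.73
(AB)_{22} = -8.7*7.5 + 0.1*-0.4 = -65.29
Tr(AB) = -4.73 + -65.29 = -70.02

-70.02


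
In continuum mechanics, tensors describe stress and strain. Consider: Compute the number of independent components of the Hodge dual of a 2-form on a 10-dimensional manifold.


The Hodge dual of a p-form on an n-dimensional manifold is an (n-p)-form.
n = 10, p = 2, so dual degree = 10 - 2 = 8
The number of components is C(n, n-p) = C(10, 8) = 45

45


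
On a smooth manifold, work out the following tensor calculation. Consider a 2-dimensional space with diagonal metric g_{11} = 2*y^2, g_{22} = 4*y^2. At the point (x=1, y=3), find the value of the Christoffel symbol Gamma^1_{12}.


For a diagonal metric, Gamma^k_{ij} = (1/2) g^{kk} (dg_{ik}/dx_j + dg_{jk}/dx_i - dg_{ij}/dx_k).
The metric is diagonal, so g_{ab} = 0 for a != b.
At the given point: g_{11} = 18, g_{22} = 36
g^{11} = 1/18
dg_{11}/dx_2 = dg_{11}/dx_2 = 12
dg_{21}/dx_1 = 0 (off-diagonal)
dg_{12}/dx_1 = 0 (off-diagonal)
Numerator = 12 + 0 - 0 = 12
Gamma^1_{12} = 12 / (2 * 18) = 1/3

1/3
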